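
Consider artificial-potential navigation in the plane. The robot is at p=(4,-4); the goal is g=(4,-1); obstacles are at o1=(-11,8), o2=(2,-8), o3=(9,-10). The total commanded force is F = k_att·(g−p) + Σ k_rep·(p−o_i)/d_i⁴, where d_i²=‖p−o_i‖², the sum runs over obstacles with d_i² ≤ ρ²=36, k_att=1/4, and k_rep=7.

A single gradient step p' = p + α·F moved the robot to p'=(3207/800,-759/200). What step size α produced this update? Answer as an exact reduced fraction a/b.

α = 1/4

F_att = 1/4·(g−p) = 1/4·(0,3) = (0.0000,0.7500)
o1: d²=369 > ρ²=36 → inactive
o2: d²=20 ≤ ρ²=36; F_rep = 7·(2,4)/20² = (0.0350,0.0700)
o3: d²=61 > ρ²=36 → inactive
F = F_att + ΣF_rep = (0.0350,0.8200)
Δp = p'−p = (0.0088,0.2050); α = Δx/Fx = (7/800) / (7/200) = 1/4
check: Δy/Fy = (41/200) / (41/50) = 1/4 ✓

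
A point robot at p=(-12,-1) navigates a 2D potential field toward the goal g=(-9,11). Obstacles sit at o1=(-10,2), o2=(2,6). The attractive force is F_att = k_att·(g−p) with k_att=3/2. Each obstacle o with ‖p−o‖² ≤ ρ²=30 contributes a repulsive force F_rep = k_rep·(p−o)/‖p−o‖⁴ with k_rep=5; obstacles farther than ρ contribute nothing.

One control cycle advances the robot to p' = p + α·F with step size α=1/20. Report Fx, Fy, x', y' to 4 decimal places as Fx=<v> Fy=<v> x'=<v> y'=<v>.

F_att = 3/2·(g−p) = 3/2·(3,12) = (4.5000,18.0000)
o1: d²=13 ≤ ρ²=30; F_rep = 5·(-2,-3)/13² = (-0.0592,-0.0888)
o2: d²=245 > ρ²=30 → inactive
F = F_att + ΣF_rep = (4.4408,17.9112)
p' = p + 1/20·F = (-11.7780,-0.1044)

Fx=4.4408 Fy=17.9112 x'=-11.7780 y'=-0.1044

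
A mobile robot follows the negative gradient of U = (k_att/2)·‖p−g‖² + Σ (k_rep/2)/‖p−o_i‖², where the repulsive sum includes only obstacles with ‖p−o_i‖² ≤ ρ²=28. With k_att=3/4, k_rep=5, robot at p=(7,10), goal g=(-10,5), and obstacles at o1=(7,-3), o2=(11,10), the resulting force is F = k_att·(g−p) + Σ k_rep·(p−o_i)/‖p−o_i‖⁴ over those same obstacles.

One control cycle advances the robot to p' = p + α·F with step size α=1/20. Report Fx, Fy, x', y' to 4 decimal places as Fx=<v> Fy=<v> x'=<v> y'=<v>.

F_att = 3/4·(g−p) = 3/4·(-17,-5) = (-12.7500,-3.7500)
o1: d²=169 > ρ²=28 → inactive
o2: d²=16 ≤ ρ²=28; F_rep = 5·(-4,0)/16² = (-0.0781,0.0000)
F = F_att + ΣF_rep = (-12.8281,-3.7500)
p' = p + 1/20·F = (6.3586,9.8125)

Fx=-12.8281 Fy=-3.7500 x'=6.3586 y'=9.8125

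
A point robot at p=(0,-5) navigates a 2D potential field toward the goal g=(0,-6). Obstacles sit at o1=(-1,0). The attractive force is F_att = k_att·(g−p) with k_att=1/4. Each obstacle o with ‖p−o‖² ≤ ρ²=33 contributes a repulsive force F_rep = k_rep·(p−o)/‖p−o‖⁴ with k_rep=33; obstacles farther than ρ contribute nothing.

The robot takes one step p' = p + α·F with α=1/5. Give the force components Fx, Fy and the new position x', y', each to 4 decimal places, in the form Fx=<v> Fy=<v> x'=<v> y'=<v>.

F_att = 1/4·(g−p) = 1/4·(0,-1) = (0.0000,-0.2500)
o1: d²=26 ≤ ρ²=33; F_rep = 33·(1,-5)/26² = (0.0488,-0.2441)
F = F_att + ΣF_rep = (0.0488,-0.4941)
p' = p + 1/5·F = (0.0098,-5.0988)

Fx=0.0488 Fy=-0.4941 x'=0.0098 y'=-5.0988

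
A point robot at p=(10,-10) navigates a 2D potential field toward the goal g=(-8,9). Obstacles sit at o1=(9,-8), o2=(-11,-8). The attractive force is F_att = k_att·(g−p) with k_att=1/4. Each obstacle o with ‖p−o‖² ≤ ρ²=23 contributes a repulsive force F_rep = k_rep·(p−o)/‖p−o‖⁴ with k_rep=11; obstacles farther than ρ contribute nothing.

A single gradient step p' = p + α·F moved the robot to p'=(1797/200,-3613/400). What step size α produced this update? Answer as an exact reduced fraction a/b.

F_att = 1/4·(g−p) = 1/4·(-18,19) = (-4.5000,4.7500)
o1: d²=5 ≤ ρ²=23; F_rep = 11·(1,-2)/5² = (0.4400,-0.8800)
o2: d²=445 > ρ²=23 → inactive
F = F_att + ΣF_rep = (-4.0600,3.8700)
Δp = p'−p = (-1.0150,0.9675); α = Δx/Fx = (-203/200) / (-203/50) = 1/4
check: Δy/Fy = (387/400) / (387/100) = 1/4 ✓

α = 1/4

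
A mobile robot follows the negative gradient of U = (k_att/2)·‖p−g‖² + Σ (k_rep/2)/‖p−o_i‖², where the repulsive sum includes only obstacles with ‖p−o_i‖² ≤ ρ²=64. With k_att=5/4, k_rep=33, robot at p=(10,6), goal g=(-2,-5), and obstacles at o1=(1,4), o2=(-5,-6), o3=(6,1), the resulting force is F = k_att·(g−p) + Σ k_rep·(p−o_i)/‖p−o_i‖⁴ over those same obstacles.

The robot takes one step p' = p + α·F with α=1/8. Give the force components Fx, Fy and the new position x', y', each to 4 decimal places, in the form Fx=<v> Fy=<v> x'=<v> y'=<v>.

Fx=-14.9215 Fy=-13.6518 x'=8.1348 y'=4.2935

F_att = 5/4·(g−p) = 5/4·(-12,-11) = (-15.0000,-13.7500)
o1: d²=85 > ρ²=64 → inactive
o2: d²=369 > ρ²=64 → inactive
o3: d²=41 ≤ ρ²=64; F_rep = 33·(4,5)/41² = (0.0785,0.0982)
F = F_att + ΣF_rep = (-14.9215,-13.6518)
p' = p + 1/8·F = (8.1348,4.2935)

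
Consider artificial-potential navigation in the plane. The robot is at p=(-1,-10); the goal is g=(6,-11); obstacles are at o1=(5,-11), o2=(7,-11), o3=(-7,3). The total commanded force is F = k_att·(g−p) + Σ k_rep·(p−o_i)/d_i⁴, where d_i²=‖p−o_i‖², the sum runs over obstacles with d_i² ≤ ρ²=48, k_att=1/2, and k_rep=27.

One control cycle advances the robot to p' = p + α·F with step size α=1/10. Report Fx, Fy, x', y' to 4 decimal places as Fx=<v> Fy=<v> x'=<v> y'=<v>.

F_att = 1/2·(g−p) = 1/2·(7,-1) = (3.5000,-0.5000)
o1: d²=37 ≤ ρ²=48; F_rep = 27·(-6,1)/37² = (-0.1183,0.0197)
o2: d²=65 > ρ²=48 → inactive
o3: d²=205 > ρ²=48 → inactive
F = F_att + ΣF_rep = (3.3817,-0.4803)
p' = p + 1/10·F = (-0.6618,-10.0480)

Fx=3.3817 Fy=-0.4803 x'=-0.6618 y'=-10.0480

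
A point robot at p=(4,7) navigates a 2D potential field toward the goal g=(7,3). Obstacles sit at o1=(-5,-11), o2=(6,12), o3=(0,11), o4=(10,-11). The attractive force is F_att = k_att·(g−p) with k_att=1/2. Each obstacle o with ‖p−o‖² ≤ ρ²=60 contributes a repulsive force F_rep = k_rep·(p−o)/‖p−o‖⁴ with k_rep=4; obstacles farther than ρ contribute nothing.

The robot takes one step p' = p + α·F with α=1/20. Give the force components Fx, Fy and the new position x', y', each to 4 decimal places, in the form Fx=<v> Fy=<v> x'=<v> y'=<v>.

Fx=1.5061 Fy=-2.0394 x'=4.0753 y'=6.8980

F_att = 1/2·(g−p) = 1/2·(3,-4) = (1.5000,-2.0000)
o1: d²=405 > ρ²=60 → inactive
o2: d²=29 ≤ ρ²=60; F_rep = 4·(-2,-5)/29² = (-0.0095,-0.0238)
o3: d²=32 ≤ ρ²=60; F_rep = 4·(4,-4)/32² = (0.0156,-0.0156)
o4: d²=360 > ρ²=60 → inactive
F = F_att + ΣF_rep = (1.5061,-2.0394)
p' = p + 1/20·F = (4.0753,6.8980)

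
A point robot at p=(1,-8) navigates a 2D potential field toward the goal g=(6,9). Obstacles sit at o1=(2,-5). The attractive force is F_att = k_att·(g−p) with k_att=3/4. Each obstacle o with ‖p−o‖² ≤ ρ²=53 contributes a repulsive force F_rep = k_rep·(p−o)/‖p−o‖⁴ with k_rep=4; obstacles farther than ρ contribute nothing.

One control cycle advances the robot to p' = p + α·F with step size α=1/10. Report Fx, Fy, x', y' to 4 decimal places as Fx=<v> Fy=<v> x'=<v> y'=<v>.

F_att = 3/4·(g−p) = 3/4·(5,17) = (3.7500,12.7500)
o1: d²=10 ≤ ρ²=53; F_rep = 4·(-1,-3)/10² = (-0.0400,-0.1200)
F = F_att + ΣF_rep = (3.7100,12.6300)
p' = p + 1/10·F = (1.3710,-6.7370)

Fx=3.7100 Fy=12.6300 x'=1.3710 y'=-6.7370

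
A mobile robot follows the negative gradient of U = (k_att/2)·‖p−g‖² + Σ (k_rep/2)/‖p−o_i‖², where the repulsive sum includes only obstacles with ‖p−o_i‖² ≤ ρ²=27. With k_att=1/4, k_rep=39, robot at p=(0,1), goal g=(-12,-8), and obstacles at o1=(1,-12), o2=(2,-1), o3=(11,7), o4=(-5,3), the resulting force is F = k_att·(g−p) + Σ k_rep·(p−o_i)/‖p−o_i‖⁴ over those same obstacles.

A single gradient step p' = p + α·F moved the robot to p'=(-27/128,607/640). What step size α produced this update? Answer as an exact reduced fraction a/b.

F_att = 1/4·(g−p) = 1/4·(-12,-9) = (-3.0000,-2.2500)
o1: d²=170 > ρ²=27 → inactive
o2: d²=8 ≤ ρ²=27; F_rep = 39·(-2,2)/8² = (-1.2188,1.2188)
o3: d²=157 > ρ²=27 → inactive
o4: d²=29 > ρ²=27 → inactive
F = F_att + ΣF_rep = (-4.2188,-1.0312)
Δp = p'−p = (-0.2109,-0.0516); α = Δx/Fx = (-27/128) / (-135/32) = 1/20
check: Δy/Fy = (-33/640) / (-33/32) = 1/20 ✓

α = 1/20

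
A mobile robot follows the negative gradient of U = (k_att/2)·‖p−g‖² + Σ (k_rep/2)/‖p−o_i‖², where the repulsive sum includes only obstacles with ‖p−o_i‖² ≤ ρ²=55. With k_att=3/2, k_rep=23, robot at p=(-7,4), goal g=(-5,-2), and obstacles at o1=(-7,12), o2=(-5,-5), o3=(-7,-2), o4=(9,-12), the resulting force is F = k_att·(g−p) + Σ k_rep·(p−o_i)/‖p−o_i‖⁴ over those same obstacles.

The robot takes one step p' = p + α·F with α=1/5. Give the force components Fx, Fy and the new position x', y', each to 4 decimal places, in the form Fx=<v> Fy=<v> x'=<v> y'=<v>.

F_att = 3/2·(g−p) = 3/2·(2,-6) = (3.0000,-9.0000)
o1: d²=64 > ρ²=55 → inactive
o2: d²=85 > ρ²=55 → inactive
o3: d²=36 ≤ ρ²=55; F_rep = 23·(0,6)/36² = (0.0000,0.1065)
o4: d²=512 > ρ²=55 → inactive
F = F_att + ΣF_rep = (3.0000,-8.8935)
p' = p + 1/5·F = (-6.4000,2.2213)

Fx=3.0000 Fy=-8.8935 x'=-6.4000 y'=2.2213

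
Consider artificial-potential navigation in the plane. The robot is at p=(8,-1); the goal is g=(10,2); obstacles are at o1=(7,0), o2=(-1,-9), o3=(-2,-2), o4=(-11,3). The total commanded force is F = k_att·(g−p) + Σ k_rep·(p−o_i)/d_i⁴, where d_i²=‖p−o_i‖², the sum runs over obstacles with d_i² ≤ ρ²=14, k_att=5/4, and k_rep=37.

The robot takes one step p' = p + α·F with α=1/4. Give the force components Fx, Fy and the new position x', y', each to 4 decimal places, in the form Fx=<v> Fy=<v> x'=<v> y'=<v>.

F_att = 5/4·(g−p) = 5/4·(2,3) = (2.5000,3.7500)
o1: d²=2 ≤ ρ²=14; F_rep = 37·(1,-1)/2² = (9.2500,-9.2500)
o2: d²=145 > ρ²=14 → inactive
o3: d²=101 > ρ²=14 → inactive
o4: d²=377 > ρ²=14 → inactive
F = F_att + ΣF_rep = (11.7500,-5.5000)
p' = p + 1/4·F = (10.9375,-2.3750)

Fx=11.7500 Fy=-5.5000 x'=10.9375 y'=-2.3750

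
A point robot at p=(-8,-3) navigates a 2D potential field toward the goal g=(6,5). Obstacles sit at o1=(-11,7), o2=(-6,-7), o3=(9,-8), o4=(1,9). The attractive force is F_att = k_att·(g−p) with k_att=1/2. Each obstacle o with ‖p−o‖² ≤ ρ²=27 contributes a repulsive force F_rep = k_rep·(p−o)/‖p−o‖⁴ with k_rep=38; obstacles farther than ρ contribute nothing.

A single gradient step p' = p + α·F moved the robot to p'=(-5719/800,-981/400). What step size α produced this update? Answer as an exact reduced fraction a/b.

F_att = 1/2·(g−p) = 1/2·(14,8) = (7.0000,4.0000)
o1: d²=109 > ρ²=27 → inactive
o2: d²=20 ≤ ρ²=27; F_rep = 38·(-2,4)/20² = (-0.1900,0.3800)
o3: d²=314 > ρ²=27 → inactive
o4: d²=225 > ρ²=27 → inactive
F = F_att + ΣF_rep = (6.8100,4.3800)
Δp = p'−p = (0.8512,0.5475); α = Δx/Fx = (681/800) / (681/100) = 1/8
check: Δy/Fy = (219/400) / (219/50) = 1/8 ✓

α = 1/8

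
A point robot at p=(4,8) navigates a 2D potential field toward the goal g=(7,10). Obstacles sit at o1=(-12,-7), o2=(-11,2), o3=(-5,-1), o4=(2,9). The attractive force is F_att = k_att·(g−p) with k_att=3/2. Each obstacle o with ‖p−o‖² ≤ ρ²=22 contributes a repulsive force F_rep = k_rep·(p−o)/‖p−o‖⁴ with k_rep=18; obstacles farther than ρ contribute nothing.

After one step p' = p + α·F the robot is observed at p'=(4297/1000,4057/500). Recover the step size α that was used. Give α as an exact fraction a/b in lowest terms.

α = 1/20

F_att = 3/2·(g−p) = 3/2·(3,2) = (4.5000,3.0000)
o1: d²=481 > ρ²=22 → inactive
o2: d²=261 > ρ²=22 → inactive
o3: d²=162 > ρ²=22 → inactive
o4: d²=5 ≤ ρ²=22; F_rep = 18·(2,-1)/5² = (1.4400,-0.7200)
F = F_att + ΣF_rep = (5.9400,2.2800)
Δp = p'−p = (0.2970,0.1140); α = Δx/Fx = (297/1000) / (297/50) = 1/20
check: Δy/Fy = (57/500) / (57/25) = 1/20 ✓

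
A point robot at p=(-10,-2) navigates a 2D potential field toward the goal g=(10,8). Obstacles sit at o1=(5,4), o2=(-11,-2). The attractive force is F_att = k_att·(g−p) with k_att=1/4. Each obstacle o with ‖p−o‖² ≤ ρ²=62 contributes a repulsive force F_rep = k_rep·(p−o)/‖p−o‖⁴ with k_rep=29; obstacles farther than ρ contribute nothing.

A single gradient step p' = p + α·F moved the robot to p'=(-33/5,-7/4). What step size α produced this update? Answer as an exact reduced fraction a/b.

F_att = 1/4·(g−p) = 1/4·(20,10) = (5.0000,2.5000)
o1: d²=261 > ρ²=62 → inactive
o2: d²=1 ≤ ρ²=62; F_rep = 29·(1,0)/1² = (29.0000,0.0000)
F = F_att + ΣF_rep = (34.0000,2.5000)
Δp = p'−p = (3.4000,0.2500); α = Δx/Fx = (17/5) / (34) = 1/10
check: Δy/Fy = (1/4) / (5/2) = 1/10 ✓

α = 1/10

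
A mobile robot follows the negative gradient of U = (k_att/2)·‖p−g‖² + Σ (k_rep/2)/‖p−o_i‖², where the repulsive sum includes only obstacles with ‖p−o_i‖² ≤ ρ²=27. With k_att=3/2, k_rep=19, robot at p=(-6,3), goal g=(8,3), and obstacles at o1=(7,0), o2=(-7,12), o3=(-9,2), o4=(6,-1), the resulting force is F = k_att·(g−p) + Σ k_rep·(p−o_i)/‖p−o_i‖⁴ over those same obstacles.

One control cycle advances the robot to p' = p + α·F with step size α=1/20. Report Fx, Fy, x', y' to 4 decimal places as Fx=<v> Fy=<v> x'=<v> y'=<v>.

F_att = 3/2·(g−p) = 3/2·(14,0) = (21.0000,0.0000)
o1: d²=178 > ρ²=27 → inactive
o2: d²=82 > ρ²=27 → inactive
o3: d²=10 ≤ ρ²=27; F_rep = 19·(3,1)/10² = (0.5700,0.1900)
o4: d²=160 > ρ²=27 → inactive
F = F_att + ΣF_rep = (21.5700,0.1900)
p' = p + 1/20·F = (-4.9215,3.0095)

Fx=21.5700 Fy=0.1900 x'=-4.9215 y'=3.0095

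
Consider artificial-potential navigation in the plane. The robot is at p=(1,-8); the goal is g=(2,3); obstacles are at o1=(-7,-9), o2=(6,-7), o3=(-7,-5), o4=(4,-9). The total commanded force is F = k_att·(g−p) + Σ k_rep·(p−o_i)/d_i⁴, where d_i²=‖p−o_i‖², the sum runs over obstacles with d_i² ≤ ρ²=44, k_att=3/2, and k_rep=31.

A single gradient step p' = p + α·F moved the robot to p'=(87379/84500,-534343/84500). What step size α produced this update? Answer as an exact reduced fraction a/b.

α = 1/10

F_att = 3/2·(g−p) = 3/2·(1,11) = (1.5000,16.5000)
o1: d²=65 > ρ²=44 → inactive
o2: d²=26 ≤ ρ²=44; F_rep = 31·(-5,-1)/26² = (-0.2293,-0.0459)
o3: d²=73 > ρ²=44 → inactive
o4: d²=10 ≤ ρ²=44; F_rep = 31·(-3,1)/10² = (-0.9300,0.3100)
F = F_att + ΣF_rep = (0.3407,16.7641)
Δp = p'−p = (0.0341,1.6764); α = Δx/Fx = (2879/84500) / (2879/8450) = 1/10
check: Δy/Fy = (141657/84500) / (141657/8450) = 1/10 ✓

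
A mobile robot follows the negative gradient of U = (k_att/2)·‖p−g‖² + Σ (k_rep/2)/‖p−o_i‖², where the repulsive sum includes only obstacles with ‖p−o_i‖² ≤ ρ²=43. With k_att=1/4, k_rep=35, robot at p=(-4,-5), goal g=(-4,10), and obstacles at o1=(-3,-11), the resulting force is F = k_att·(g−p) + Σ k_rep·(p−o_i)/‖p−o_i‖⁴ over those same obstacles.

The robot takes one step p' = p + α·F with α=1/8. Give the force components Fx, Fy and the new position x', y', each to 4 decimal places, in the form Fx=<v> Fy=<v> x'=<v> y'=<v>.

Fx=-0.0256 Fy=3.9034 x'=-4.0032 y'=-4.5121

F_att = 1/4·(g−p) = 1/4·(0,15) = (0.0000,3.7500)
o1: d²=37 ≤ ρ²=43; F_rep = 35·(-1,6)/37² = (-0.0256,0.1534)
F = F_att + ΣF_rep = (-0.0256,3.9034)
p' = p + 1/8·F = (-4.0032,-4.5121)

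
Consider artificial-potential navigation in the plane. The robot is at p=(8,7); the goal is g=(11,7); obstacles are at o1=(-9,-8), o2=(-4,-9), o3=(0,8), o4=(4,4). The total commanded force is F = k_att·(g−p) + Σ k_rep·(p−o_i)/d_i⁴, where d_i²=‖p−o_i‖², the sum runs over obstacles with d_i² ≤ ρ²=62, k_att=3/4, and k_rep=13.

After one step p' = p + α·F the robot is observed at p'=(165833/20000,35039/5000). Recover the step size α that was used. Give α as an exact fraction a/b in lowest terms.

α = 1/8

F_att = 3/4·(g−p) = 3/4·(3,0) = (2.2500,0.0000)
o1: d²=514 > ρ²=62 → inactive
o2: d²=400 > ρ²=62 → inactive
o3: d²=65 > ρ²=62 → inactive
o4: d²=25 ≤ ρ²=62; F_rep = 13·(4,3)/25² = (0.0832,0.0624)
F = F_att + ΣF_rep = (2.3332,0.0624)
Δp = p'−p = (0.2917,0.0078); α = Δx/Fx = (5833/20000) / (5833/2500) = 1/8
check: Δy/Fy = (39/5000) / (39/625) = 1/8 ✓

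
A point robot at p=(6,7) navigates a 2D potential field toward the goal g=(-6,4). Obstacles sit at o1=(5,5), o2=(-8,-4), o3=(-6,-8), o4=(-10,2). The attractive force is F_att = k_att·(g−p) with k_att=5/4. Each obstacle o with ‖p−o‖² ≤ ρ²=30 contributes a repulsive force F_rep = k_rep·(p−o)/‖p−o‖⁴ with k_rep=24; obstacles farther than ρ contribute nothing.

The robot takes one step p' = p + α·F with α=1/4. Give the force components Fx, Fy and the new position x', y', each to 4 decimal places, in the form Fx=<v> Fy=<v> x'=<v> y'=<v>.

Fx=-14.0400 Fy=-1.8300 x'=2.4900 y'=6.5425

F_att = 5/4·(g−p) = 5/4·(-12,-3) = (-15.0000,-3.7500)
o1: d²=5 ≤ ρ²=30; F_rep = 24·(1,2)/5² = (0.9600,1.9200)
o2: d²=317 > ρ²=30 → inactive
o3: d²=369 > ρ²=30 → inactive
o4: d²=281 > ρ²=30 → inactive
F = F_att + ΣF_rep = (-14.0400,-1.8300)
p' = p + 1/4·F = (2.4900,6.5425)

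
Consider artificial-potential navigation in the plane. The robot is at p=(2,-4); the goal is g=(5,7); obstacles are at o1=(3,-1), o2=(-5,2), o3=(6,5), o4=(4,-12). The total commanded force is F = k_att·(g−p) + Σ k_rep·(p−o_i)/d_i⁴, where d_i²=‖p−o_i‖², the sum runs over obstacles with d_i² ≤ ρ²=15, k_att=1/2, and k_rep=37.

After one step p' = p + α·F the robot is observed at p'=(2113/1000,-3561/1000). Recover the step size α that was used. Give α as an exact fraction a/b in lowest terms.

α = 1/10

F_att = 1/2·(g−p) = 1/2·(3,11) = (1.5000,5.5000)
o1: d²=10 ≤ ρ²=15; F_rep = 37·(-1,-3)/10² = (-0.3700,-1.1100)
o2: d²=85 > ρ²=15 → inactive
o3: d²=97 > ρ²=15 → inactive
o4: d²=68 > ρ²=15 → inactive
F = F_att + ΣF_rep = (1.1300,4.3900)
Δp = p'−p = (0.1130,0.4390); α = Δx/Fx = (113/1000) / (113/100) = 1/10
check: Δy/Fy = (439/1000) / (439/100) = 1/10 ✓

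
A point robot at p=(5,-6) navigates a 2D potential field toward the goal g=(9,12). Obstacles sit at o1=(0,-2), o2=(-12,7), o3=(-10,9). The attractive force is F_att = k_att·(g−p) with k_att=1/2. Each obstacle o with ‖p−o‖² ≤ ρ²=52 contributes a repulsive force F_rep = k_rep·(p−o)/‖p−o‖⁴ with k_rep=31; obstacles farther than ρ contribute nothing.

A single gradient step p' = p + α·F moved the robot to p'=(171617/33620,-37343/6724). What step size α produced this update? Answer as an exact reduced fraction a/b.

F_att = 1/2·(g−p) = 1/2·(4,18) = (2.0000,9.0000)
o1: d²=41 ≤ ρ²=52; F_rep = 31·(5,-4)/41² = (0.0922,-0.0738)
o2: d²=458 > ρ²=52 → inactive
o3: d²=450 > ρ²=52 → inactive
F = F_att + ΣF_rep = (2.0922,8.9262)
Δp = p'−p = (0.1046,0.4463); α = Δx/Fx = (3517/33620) / (3517/1681) = 1/20
check: Δy/Fy = (3001/6724) / (15005/1681) = 1/20 ✓

α = 1/20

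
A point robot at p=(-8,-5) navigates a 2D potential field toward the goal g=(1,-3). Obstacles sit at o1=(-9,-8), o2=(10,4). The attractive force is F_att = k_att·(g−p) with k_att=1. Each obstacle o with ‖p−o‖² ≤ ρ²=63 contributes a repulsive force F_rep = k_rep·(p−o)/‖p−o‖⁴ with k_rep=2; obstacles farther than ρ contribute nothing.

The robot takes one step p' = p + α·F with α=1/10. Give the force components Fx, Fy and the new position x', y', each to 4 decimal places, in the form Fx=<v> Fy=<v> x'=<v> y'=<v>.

F_att = 1·(g−p) = 1·(9,2) = (9.0000,2.0000)
o1: d²=10 ≤ ρ²=63; F_rep = 2·(1,3)/10² = (0.0200,0.0600)
o2: d²=405 > ρ²=63 → inactive
F = F_att + ΣF_rep = (9.0200,2.0600)
p' = p + 1/10·F = (-7.0980,-4.7940)

Fx=9.0200 Fy=2.0600 x'=-7.0980 y'=-4.7940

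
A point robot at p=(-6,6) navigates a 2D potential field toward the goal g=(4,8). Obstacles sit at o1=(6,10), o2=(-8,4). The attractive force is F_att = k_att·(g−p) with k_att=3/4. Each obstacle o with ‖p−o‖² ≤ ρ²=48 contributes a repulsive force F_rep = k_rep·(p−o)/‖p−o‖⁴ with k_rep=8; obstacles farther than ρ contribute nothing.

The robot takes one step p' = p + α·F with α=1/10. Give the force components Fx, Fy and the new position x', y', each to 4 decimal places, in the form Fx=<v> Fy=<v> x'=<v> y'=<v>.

F_att = 3/4·(g−p) = 3/4·(10,2) = (7.5000,1.5000)
o1: d²=160 > ρ²=48 → inactive
o2: d²=8 ≤ ρ²=48; F_rep = 8·(2,2)/8² = (0.2500,0.2500)
F = F_att + ΣF_rep = (7.7500,1.7500)
p' = p + 1/10·F = (-5.2250,6.1750)

Fx=7.7500 Fy=1.7500 x'=-5.2250 y'=6.1750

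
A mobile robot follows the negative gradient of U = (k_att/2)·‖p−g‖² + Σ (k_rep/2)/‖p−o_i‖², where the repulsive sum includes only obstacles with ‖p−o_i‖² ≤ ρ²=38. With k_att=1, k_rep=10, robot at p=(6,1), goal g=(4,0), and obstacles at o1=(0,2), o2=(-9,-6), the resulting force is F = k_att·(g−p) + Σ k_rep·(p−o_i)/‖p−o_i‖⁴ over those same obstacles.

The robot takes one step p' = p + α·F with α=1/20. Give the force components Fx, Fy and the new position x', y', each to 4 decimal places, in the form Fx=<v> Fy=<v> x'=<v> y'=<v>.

Fx=-1.9562 Fy=-1.0073 x'=5.9022 y'=0.9496

F_att = 1·(g−p) = 1·(-2,-1) = (-2.0000,-1.0000)
o1: d²=37 ≤ ρ²=38; F_rep = 10·(6,-1)/37² = (0.0438,-0.0073)
o2: d²=274 > ρ²=38 → inactive
F = F_att + ΣF_rep = (-1.9562,-1.0073)
p' = p + 1/20·F = (5.9022,0.9496)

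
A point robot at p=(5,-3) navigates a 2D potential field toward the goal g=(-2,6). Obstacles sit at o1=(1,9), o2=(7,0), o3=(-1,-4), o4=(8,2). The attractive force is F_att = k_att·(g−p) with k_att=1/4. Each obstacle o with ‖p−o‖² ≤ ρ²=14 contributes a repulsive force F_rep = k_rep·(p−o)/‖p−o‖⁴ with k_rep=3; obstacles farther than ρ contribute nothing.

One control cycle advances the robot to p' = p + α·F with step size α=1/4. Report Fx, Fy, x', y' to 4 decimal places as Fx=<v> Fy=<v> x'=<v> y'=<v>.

F_att = 1/4·(g−p) = 1/4·(-7,9) = (-1.7500,2.2500)
o1: d²=160 > ρ²=14 → inactive
o2: d²=13 ≤ ρ²=14; F_rep = 3·(-2,-3)/13² = (-0.0355,-0.0533)
o3: d²=37 > ρ²=14 → inactive
o4: d²=34 > ρ²=14 → inactive
F = F_att + ΣF_rep = (-1.7855,2.1967)
p' = p + 1/4·F = (4.5536,-2.4508)

Fx=-1.7855 Fy=2.1967 x'=4.5536 y'=-2.4508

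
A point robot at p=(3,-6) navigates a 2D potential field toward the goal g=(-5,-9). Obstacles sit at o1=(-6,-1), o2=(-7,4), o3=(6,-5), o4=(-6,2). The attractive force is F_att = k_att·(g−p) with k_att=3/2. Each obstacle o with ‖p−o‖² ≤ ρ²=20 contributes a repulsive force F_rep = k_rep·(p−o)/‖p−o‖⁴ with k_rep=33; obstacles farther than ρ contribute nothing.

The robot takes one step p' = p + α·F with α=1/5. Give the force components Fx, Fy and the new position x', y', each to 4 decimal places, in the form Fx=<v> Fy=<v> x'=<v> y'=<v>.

Fx=-12.9900 Fy=-4.8300 x'=0.4020 y'=-6.9660

F_att = 3/2·(g−p) = 3/2·(-8,-3) = (-12.0000,-4.5000)
o1: d²=106 > ρ²=20 → inactive
o2: d²=200 > ρ²=20 → inactive
o3: d²=10 ≤ ρ²=20; F_rep = 33·(-3,-1)/10² = (-0.9900,-0.3300)
o4: d²=145 > ρ²=20 → inactive
F = F_att + ΣF_rep = (-12.9900,-4.8300)
p' = p + 1/5·F = (0.4020,-6.9660)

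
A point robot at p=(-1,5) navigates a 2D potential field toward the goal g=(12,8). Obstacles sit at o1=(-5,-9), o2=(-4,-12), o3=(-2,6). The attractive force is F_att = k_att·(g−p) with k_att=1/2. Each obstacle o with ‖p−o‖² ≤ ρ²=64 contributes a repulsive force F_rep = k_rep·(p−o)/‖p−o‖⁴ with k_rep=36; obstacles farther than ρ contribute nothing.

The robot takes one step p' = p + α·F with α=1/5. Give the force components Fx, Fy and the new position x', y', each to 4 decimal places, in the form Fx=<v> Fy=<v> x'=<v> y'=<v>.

Fx=15.5000 Fy=-7.5000 x'=2.1000 y'=3.5000

F_att = 1/2·(g−p) = 1/2·(13,3) = (6.5000,1.5000)
o1: d²=212 > ρ²=64 → inactive
o2: d²=298 > ρ²=64 → inactive
o3: d²=2 ≤ ρ²=64; F_rep = 36·(1,-1)/2² = (9.0000,-9.0000)
F = F_att + ΣF_rep = (15.5000,-7.5000)
p' = p + 1/5·F = (2.1000,3.5000)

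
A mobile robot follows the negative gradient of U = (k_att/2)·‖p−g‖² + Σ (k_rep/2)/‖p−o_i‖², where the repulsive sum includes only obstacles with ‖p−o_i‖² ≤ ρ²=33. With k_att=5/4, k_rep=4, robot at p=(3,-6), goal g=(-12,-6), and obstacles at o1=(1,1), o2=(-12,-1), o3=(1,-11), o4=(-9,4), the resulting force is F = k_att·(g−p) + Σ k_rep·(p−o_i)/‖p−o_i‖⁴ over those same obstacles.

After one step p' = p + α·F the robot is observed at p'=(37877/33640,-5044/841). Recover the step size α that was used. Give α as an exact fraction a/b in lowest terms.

α = 1/10

F_att = 5/4·(g−p) = 5/4·(-15,0) = (-18.7500,0.0000)
o1: d²=53 > ρ²=33 → inactive
o2: d²=250 > ρ²=33 → inactive
o3: d²=29 ≤ ρ²=33; F_rep = 4·(2,5)/29² = (0.0095,0.0238)
o4: d²=244 > ρ²=33 → inactive
F = F_att + ΣF_rep = (-18.7405,0.0238)
Δp = p'−p = (-1.8740,0.0024); α = Δx/Fx = (-63043/33640) / (-63043/3364) = 1/10
check: Δy/Fy = (2/841) / (20/841) = 1/10 ✓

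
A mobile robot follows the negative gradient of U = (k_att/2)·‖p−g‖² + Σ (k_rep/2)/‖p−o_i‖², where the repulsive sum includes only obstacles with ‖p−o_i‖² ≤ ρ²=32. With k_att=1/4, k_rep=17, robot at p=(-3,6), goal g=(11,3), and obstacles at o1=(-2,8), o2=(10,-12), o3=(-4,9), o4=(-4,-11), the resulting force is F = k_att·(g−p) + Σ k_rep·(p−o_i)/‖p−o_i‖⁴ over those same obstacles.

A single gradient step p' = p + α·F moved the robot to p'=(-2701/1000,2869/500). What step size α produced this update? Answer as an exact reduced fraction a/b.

α = 1/10

F_att = 1/4·(g−p) = 1/4·(14,-3) = (3.5000,-0.7500)
o1: d²=5 ≤ ρ²=32; F_rep = 17·(-1,-2)/5² = (-0.6800,-1.3600)
o2: d²=493 > ρ²=32 → inactive
o3: d²=10 ≤ ρ²=32; F_rep = 17·(1,-3)/10² = (0.1700,-0.5100)
o4: d²=290 > ρ²=32 → inactive
F = F_att + ΣF_rep = (2.9900,-2.6200)
Δp = p'−p = (0.2990,-0.2620); α = Δx/Fx = (299/1000) / (299/100) = 1/10
check: Δy/Fy = (-131/500) / (-131/50) = 1/10 ✓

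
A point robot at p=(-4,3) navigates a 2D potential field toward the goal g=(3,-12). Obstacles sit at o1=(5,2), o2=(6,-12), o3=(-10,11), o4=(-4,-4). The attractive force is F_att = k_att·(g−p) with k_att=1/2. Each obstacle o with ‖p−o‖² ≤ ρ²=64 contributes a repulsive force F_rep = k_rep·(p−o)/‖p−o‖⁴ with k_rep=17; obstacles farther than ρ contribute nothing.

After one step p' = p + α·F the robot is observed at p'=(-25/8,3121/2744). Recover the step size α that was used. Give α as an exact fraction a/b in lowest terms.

F_att = 1/2·(g−p) = 1/2·(7,-15) = (3.5000,-7.5000)
o1: d²=82 > ρ²=64 → inactive
o2: d²=325 > ρ²=64 → inactive
o3: d²=100 > ρ²=64 → inactive
o4: d²=49 ≤ ρ²=64; F_rep = 17·(0,7)/49² = (0.0000,0.0496)
F = F_att + ΣF_rep = (3.5000,-7.4504)
Δp = p'−p = (0.8750,-1.8626); α = Δx/Fx = (7/8) / (7/2) = 1/4
check: Δy/Fy = (-5111/2744) / (-5111/686) = 1/4 ✓

α = 1/4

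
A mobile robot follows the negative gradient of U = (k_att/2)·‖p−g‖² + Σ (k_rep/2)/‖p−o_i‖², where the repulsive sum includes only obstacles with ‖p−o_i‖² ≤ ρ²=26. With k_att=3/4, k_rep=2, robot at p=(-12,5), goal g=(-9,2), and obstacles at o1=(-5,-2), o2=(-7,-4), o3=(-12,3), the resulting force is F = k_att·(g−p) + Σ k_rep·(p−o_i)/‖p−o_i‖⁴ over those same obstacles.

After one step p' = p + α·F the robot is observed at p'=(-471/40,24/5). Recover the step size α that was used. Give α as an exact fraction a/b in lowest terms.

α = 1/10

F_att = 3/4·(g−p) = 3/4·(3,-3) = (2.2500,-2.2500)
o1: d²=98 > ρ²=26 → inactive
o2: d²=106 > ρ²=26 → inactive
o3: d²=4 ≤ ρ²=26; F_rep = 2·(0,2)/4² = (0.0000,0.2500)
F = F_att + ΣF_rep = (2.2500,-2.0000)
Δp = p'−p = (0.2250,-0.2000); α = Δx/Fx = (9/40) / (9/4) = 1/10
check: Δy/Fy = (-1/5) / (-2) = 1/10 ✓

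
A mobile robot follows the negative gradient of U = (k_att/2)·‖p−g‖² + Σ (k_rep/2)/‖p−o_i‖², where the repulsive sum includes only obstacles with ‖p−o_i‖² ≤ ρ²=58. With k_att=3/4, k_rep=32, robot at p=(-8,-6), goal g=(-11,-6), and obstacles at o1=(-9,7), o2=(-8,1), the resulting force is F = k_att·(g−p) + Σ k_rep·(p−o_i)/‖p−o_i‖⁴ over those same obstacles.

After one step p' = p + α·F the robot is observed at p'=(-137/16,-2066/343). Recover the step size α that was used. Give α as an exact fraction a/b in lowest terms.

α = 1/4

F_att = 3/4·(g−p) = 3/4·(-3,0) = (-2.2500,0.0000)
o1: d²=170 > ρ²=58 → inactive
o2: d²=49 ≤ ρ²=58; F_rep = 32·(0,-7)/49² = (0.0000,-0.0933)
F = F_att + ΣF_rep = (-2.2500,-0.0933)
Δp = p'−p = (-0.5625,-0.0233); α = Δx/Fx = (-9/16) / (-9/4) = 1/4
check: Δy/Fy = (-8/343) / (-32/343) = 1/4 ✓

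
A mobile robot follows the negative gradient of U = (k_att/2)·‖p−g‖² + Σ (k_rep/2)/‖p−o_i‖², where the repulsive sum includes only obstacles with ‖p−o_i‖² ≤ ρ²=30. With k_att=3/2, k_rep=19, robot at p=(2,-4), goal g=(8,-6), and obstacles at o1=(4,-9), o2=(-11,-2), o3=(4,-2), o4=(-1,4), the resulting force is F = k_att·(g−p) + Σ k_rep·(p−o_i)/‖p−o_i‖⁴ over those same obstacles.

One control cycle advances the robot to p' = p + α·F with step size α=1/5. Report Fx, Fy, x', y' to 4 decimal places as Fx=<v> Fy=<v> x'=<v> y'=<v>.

F_att = 3/2·(g−p) = 3/2·(6,-2) = (9.0000,-3.0000)
o1: d²=29 ≤ ρ²=30; F_rep = 19·(-2,5)/29² = (-0.0452,0.1130)
o2: d²=173 > ρ²=30 → inactive
o3: d²=8 ≤ ρ²=30; F_rep = 19·(-2,-2)/8² = (-0.5938,-0.5938)
o4: d²=73 > ρ²=30 → inactive
F = F_att + ΣF_rep = (8.3611,-3.4808)
p' = p + 1/5·F = (3.6722,-4.6962)

Fx=8.3611 Fy=-3.4808 x'=3.6722 y'=-4.6962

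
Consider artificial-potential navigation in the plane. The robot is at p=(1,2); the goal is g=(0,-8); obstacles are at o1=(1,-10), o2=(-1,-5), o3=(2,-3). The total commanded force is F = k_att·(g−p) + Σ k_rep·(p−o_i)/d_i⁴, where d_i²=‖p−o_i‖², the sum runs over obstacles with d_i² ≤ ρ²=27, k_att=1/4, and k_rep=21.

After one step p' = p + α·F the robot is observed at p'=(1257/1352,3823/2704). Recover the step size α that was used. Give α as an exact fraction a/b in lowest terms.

F_att = 1/4·(g−p) = 1/4·(-1,-10) = (-0.2500,-2.5000)
o1: d²=144 > ρ²=27 → inactive
o2: d²=53 > ρ²=27 → inactive
o3: d²=26 ≤ ρ²=27; F_rep = 21·(-1,5)/26² = (-0.0311,0.1553)
F = F_att + ΣF_rep = (-0.2811,-2.3447)
Δp = p'−p = (-0.0703,-0.5862); α = Δx/Fx = (-95/1352) / (-95/338) = 1/4
check: Δy/Fy = (-1585/2704) / (-1585/676) = 1/4 ✓

α = 1/4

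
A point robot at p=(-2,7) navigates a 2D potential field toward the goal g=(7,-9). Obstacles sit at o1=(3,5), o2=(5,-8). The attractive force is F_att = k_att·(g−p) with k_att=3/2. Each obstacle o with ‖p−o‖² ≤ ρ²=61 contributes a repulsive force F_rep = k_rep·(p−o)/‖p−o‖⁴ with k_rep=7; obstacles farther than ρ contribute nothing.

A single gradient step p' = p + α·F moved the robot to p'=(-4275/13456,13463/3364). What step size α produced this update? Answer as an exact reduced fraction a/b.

F_att = 3/2·(g−p) = 3/2·(9,-16) = (13.5000,-24.0000)
o1: d²=29 ≤ ρ²=61; F_rep = 7·(-5,2)/29² = (-0.0416,0.0166)
o2: d²=274 > ρ²=61 → inactive
F = F_att + ΣF_rep = (13.4584,-23.9834)
Δp = p'−p = (1.6823,-2.9979); α = Δx/Fx = (22637/13456) / (22637/1682) = 1/8
check: Δy/Fy = (-10085/3364) / (-20170/841) = 1/8 ✓

α = 1/8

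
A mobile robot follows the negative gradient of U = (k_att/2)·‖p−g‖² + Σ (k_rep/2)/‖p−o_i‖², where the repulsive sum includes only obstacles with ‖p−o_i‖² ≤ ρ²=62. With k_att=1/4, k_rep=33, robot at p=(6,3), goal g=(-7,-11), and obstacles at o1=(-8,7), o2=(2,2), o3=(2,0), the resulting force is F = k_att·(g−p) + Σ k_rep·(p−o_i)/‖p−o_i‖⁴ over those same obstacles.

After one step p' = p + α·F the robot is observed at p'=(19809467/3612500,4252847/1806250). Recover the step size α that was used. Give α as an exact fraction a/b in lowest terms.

α = 1/5

F_att = 1/4·(g−p) = 1/4·(-13,-14) = (-3.2500,-3.5000)
o1: d²=212 > ρ²=62 → inactive
o2: d²=17 ≤ ρ²=62; F_rep = 33·(4,1)/17² = (0.4567,0.1142)
o3: d²=25 ≤ ρ²=62; F_rep = 33·(4,3)/25² = (0.2112,0.1584)
F = F_att + ΣF_rep = (-2.5821,-3.2274)
Δp = p'−p = (-0.5164,-0.6455); α = Δx/Fx = (-1865533/3612500) / (-1865533/722500) = 1/5
check: Δy/Fy = (-1165903/1806250) / (-1165903/361250) = 1/5 ✓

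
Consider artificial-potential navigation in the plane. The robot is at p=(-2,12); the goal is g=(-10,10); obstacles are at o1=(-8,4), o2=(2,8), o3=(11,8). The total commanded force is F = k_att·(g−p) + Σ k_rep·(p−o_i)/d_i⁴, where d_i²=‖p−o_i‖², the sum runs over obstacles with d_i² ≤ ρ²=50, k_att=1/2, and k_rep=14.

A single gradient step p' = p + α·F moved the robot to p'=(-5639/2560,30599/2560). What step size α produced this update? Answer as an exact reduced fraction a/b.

F_att = 1/2·(g−p) = 1/2·(-8,-2) = (-4.0000,-1.0000)
o1: d²=100 > ρ²=50 → inactive
o2: d²=32 ≤ ρ²=50; F_rep = 14·(-4,4)/32² = (-0.0547,0.0547)
o3: d²=185 > ρ²=50 → inactive
F = F_att + ΣF_rep = (-4.0547,-0.9453)
Δp = p'−p = (-0.2027,-0.0473); α = Δx/Fx = (-519/2560) / (-519/128) = 1/20
check: Δy/Fy = (-121/2560) / (-121/128) = 1/20 ✓

α = 1/20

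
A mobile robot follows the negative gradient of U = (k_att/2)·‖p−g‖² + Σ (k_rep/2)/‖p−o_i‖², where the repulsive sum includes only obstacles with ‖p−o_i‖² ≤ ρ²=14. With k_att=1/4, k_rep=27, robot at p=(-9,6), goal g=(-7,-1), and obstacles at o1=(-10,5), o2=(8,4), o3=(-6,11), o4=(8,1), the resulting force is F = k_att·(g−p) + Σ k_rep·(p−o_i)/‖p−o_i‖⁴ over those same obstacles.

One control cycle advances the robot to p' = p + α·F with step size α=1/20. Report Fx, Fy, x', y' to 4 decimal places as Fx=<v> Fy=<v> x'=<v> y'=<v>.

Fx=7.2500 Fy=5.0000 x'=-8.6375 y'=6.2500

F_att = 1/4·(g−p) = 1/4·(2,-7) = (0.5000,-1.7500)
o1: d²=2 ≤ ρ²=14; F_rep = 27·(1,1)/2² = (6.7500,6.7500)
o2: d²=293 > ρ²=14 → inactive
o3: d²=34 > ρ²=14 → inactive
o4: d²=314 > ρ²=14 → inactive
F = F_att + ΣF_rep = (7.2500,5.0000)
p' = p + 1/20·F = (-8.6375,6.2500)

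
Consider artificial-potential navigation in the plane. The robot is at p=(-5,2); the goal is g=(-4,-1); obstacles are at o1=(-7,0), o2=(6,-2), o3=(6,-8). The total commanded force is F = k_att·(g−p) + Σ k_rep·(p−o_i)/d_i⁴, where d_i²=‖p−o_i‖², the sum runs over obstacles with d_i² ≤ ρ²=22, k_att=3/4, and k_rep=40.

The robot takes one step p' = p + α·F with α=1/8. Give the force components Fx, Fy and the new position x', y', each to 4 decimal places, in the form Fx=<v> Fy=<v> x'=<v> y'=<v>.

F_att = 3/4·(g−p) = 3/4·(1,-3) = (0.7500,-2.2500)
o1: d²=8 ≤ ρ²=22; F_rep = 40·(2,2)/8² = (1.2500,1.2500)
o2: d²=137 > ρ²=22 → inactive
o3: d²=221 > ρ²=22 → inactive
F = F_att + ΣF_rep = (2.0000,-1.0000)
p' = p + 1/8·F = (-4.7500,1.8750)

Fx=2.0000 Fy=-1.0000 x'=-4.7500 y'=1.8750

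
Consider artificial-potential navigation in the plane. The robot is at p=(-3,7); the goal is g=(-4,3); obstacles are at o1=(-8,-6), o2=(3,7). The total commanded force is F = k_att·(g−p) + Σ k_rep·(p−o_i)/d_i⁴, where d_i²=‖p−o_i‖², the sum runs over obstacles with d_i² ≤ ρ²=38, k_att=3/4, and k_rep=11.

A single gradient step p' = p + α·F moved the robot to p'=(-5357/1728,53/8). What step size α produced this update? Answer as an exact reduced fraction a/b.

α = 1/8

F_att = 3/4·(g−p) = 3/4·(-1,-4) = (-0.7500,-3.0000)
o1: d²=194 > ρ²=38 → inactive
o2: d²=36 ≤ ρ²=38; F_rep = 11·(-6,0)/36² = (-0.0509,0.0000)
F = F_att + ΣF_rep = (-0.8009,-3.0000)
Δp = p'−p = (-0.1001,-0.3750); α = Δx/Fx = (-173/1728) / (-173/216) = 1/8
check: Δy/Fy = (-3/8) / (-3) = 1/8 ✓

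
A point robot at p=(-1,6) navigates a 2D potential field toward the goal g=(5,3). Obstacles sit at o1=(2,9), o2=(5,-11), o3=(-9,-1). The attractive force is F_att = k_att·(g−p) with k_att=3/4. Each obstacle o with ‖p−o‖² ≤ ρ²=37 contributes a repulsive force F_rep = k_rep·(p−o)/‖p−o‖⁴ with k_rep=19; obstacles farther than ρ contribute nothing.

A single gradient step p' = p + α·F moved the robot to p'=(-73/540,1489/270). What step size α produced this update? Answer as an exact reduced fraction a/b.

α = 1/5

F_att = 3/4·(g−p) = 3/4·(6,-3) = (4.5000,-2.2500)
o1: d²=18 ≤ ρ²=37; F_rep = 19·(-3,-3)/18² = (-0.1759,-0.1759)
o2: d²=325 > ρ²=37 → inactive
o3: d²=113 > ρ²=37 → inactive
F = F_att + ΣF_rep = (4.3241,-2.4259)
Δp = p'−p = (0.8648,-0.4852); α = Δx/Fx = (467/540) / (467/108) = 1/5
check: Δy/Fy = (-131/270) / (-131/54) = 1/5 ✓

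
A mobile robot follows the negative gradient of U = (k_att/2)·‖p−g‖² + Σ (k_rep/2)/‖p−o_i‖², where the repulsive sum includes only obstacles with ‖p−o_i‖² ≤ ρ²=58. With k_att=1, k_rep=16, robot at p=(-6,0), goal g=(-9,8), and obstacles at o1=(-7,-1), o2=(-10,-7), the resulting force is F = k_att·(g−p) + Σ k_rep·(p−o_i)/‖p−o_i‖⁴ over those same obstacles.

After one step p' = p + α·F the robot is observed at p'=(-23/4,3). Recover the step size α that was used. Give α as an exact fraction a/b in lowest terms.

F_att = 1·(g−p) = 1·(-3,8) = (-3.0000,8.0000)
o1: d²=2 ≤ ρ²=58; F_rep = 16·(1,1)/2² = (4.0000,4.0000)
o2: d²=65 > ρ²=58 → inactive
F = F_att + ΣF_rep = (1.0000,12.0000)
Δp = p'−p = (0.2500,3.0000); α = Δx/Fx = (1/4) / (1) = 1/4
check: Δy/Fy = (3) / (12) = 1/4 ✓

α = 1/4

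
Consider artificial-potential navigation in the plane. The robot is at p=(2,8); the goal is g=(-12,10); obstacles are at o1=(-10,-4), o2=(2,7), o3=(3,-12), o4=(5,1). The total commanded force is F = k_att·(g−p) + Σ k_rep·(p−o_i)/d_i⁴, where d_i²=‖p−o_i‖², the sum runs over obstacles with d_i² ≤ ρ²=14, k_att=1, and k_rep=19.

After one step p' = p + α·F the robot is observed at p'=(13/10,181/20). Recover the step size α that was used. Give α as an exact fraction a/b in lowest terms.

α = 1/20

F_att = 1·(g−p) = 1·(-14,2) = (-14.0000,2.0000)
o1: d²=288 > ρ²=14 → inactive
o2: d²=1 ≤ ρ²=14; F_rep = 19·(0,1)/1² = (0.0000,19.0000)
o3: d²=401 > ρ²=14 → inactive
o4: d²=58 > ρ²=14 → inactive
F = F_att + ΣF_rep = (-14.0000,21.0000)
Δp = p'−p = (-0.7000,1.0500); α = Δx/Fx = (-7/10) / (-14) = 1/20
check: Δy/Fy = (21/20) / (21) = 1/20 ✓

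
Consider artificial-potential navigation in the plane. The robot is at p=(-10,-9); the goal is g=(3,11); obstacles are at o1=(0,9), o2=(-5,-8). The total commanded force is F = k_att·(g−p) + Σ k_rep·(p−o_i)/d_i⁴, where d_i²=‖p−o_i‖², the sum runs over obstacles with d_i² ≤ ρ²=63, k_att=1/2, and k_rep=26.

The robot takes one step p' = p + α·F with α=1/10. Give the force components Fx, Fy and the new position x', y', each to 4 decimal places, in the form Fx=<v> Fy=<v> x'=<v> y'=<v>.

Fx=6.3077 Fy=9.9615 x'=-9.3692 y'=-8.0038

F_att = 1/2·(g−p) = 1/2·(13,20) = (6.5000,10.0000)
o1: d²=424 > ρ²=63 → inactive
o2: d²=26 ≤ ρ²=63; F_rep = 26·(-5,-1)/26² = (-0.1923,-0.0385)
F = F_att + ΣF_rep = (6.3077,9.9615)
p' = p + 1/10·F = (-9.3692,-8.0038)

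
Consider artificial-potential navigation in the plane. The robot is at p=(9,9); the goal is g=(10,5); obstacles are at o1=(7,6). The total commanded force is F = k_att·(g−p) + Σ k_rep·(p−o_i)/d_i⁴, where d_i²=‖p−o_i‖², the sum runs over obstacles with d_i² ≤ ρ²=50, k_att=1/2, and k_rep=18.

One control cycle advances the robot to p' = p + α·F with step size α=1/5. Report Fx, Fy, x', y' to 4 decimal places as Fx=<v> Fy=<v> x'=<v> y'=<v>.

Fx=0.7130 Fy=-1.6805 x'=9.1426 y'=8.6639

F_att = 1/2·(g−p) = 1/2·(1,-4) = (0.5000,-2.0000)
o1: d²=13 ≤ ρ²=50; F_rep = 18·(2,3)/13² = (0.2130,0.3195)
F = F_att + ΣF_rep = (0.7130,-1.6805)
p' = p + 1/5·F = (9.1426,8.6639)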